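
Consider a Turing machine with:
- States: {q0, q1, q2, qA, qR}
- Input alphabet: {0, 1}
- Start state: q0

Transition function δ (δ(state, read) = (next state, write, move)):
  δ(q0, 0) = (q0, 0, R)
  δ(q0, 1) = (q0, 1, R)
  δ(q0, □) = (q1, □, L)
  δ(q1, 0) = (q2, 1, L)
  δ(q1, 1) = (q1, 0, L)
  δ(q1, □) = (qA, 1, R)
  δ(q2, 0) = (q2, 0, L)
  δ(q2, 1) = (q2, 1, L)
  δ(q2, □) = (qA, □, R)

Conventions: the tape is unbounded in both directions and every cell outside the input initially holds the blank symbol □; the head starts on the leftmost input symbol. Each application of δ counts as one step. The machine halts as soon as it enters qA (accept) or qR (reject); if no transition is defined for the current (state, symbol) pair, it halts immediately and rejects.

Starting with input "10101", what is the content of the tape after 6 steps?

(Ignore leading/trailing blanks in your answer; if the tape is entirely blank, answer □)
Step 0: [q0]10101 (head at position 0)
Step 1: δ(q0, 1) = (q0, 1, R)  ⊢  1[q0]0101 (head at position 1)
Step 2: δ(q0, 0) = (q0, 0, R)  ⊢  10[q0]101 (head at position 2)
Step 3: δ(q0, 1) = (q0, 1, R)  ⊢  101[q0]01 (head at position 3)
Step 4: δ(q0, 0) = (q0, 0, R)  ⊢  1010[q0]1 (head at position 4)
Step 5: δ(q0, 1) = (q0, 1, R)  ⊢  10101[q0]□ (head at position 5)
Step 6: δ(q0, □) = (q1, □, L)  ⊢  1010[q1]1□ (head at position 4)
Tape after 6 steps (ignoring surrounding blanks): 10101

Final answer: Tape: 10101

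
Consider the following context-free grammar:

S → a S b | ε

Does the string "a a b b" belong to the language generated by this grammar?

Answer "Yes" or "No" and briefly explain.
A derivation exists: S ⇒ a S b ⇒ a a S b b ⇒ a a b b (using S → a S b twice, then S → ε).

Final answer: Yes - a valid derivation exists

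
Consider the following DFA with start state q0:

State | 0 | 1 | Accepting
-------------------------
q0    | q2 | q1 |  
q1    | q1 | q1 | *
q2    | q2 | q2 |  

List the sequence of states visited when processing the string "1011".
q0 → q1 → q1 → q1 → q1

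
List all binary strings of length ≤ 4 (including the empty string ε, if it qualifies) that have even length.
Checking every binary string of length 0 to 4:
  Length 0: accepted: ε | rejected: (none)
  Length 1: accepted: (none) | rejected: 0, 1
  Length 2: accepted: 00, 01, 10, 11 | rejected: (none)
  Length 3: accepted: (none) | rejected: 000, 001, 010, 011, 100, 101, 110, 111
  Length 4: accepted: 0000, 0001, 0010, 0011, 0100, 0101, 0110, 0111, 1000, 1001, 1010, 1011, 1100, 1101, 1110, 1111 | rejected: (none)
Total: 21 string(s).

Final answer: ε, 00, 01, 10, 11, 0000, 0001, 0010, 0011, 0100, 0101, 0110, 0111, 1000, 1001, 1010, 1011, 1100, 1101, 1110, 1111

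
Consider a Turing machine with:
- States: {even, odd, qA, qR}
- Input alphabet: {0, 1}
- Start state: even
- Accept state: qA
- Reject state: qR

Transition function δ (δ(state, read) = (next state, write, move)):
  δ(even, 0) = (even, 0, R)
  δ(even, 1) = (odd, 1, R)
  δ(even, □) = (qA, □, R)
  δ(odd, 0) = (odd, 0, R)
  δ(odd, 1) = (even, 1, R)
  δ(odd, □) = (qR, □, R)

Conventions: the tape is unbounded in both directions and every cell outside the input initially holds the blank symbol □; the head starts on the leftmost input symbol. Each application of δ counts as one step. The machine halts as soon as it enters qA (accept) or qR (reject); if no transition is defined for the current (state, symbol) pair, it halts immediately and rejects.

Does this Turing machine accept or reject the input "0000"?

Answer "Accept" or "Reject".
Step 0: [even]0000 (head at position 0)
Step 1: δ(even, 0) = (even, 0, R)  ⊢  0[even]000 (head at position 1)
Step 2: δ(even, 0) = (even, 0, R)  ⊢  00[even]00 (head at position 2)
Step 3: δ(even, 0) = (even, 0, R)  ⊢  000[even]0 (head at position 3)
Step 4: δ(even, 0) = (even, 0, R)  ⊢  0000[even]□ (head at position 4)
Step 5: δ(even, □) = (qA, □, R)  ⊢  0000□[qA]□ (head at position 5)
The machine is in qA, so it halts and accepts.

Final answer: Accept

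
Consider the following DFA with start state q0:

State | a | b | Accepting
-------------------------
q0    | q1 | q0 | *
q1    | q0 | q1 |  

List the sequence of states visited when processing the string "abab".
q0 → q1 → q1 → q0 → q0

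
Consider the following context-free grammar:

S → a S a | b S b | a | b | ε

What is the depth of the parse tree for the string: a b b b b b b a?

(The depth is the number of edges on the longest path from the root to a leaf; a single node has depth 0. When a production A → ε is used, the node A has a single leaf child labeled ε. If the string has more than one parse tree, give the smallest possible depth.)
The string has even length 8, so its (unique) parse tree peels off matching outer symbols: S → a S a, S → b S b, S → b S b, S → b S b, and finally S → ε for the empty middle.
The S nodes are at depths 0..4; the ε leaf under the innermost S is at depth 5 (terminal leaves are at depths 1..4).
Depth = 5.

Final answer: 5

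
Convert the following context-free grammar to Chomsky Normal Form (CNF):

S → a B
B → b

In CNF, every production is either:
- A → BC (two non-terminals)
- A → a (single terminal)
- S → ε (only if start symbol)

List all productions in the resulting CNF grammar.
The grammar has no ε-productions or unit productions to eliminate.
S → a B has terminal a in a right-hand side of length ≥ 2: introduce T_a → a and use T_a in place of a.
B → b is already in CNF (single terminal) – keep it.
S → a B becomes S → T_a B.
Resulting CNF grammar (3 productions): T_a → a; B → b; S → T_a B

Final answer: T_a → a; B → b; S → T_a B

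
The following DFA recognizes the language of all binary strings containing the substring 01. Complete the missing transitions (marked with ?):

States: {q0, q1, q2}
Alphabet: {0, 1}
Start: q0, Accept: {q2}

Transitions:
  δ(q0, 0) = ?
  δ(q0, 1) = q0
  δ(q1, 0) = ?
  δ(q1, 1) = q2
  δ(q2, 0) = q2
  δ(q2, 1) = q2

What each state remembers (consistent with the given transitions and accept states):
  q0: 01 not seen yet and the last symbol was not 0
  q1: 01 not seen yet and the last symbol was 0
  q2: the substring 01 has already been seen
Filling in the missing entries:
  δ(q0, 0): in q0 (01 not seen yet and the last symbol was not 0), after reading 0 we have: 01 not seen yet and the last symbol was 0 → q1
  δ(q1, 0): in q1 (01 not seen yet and the last symbol was 0), after reading 0 we have: 01 not seen yet and the last symbol was 0 → q1

Final answer: δ(q0, 0) = q1; δ(q1, 0) = q1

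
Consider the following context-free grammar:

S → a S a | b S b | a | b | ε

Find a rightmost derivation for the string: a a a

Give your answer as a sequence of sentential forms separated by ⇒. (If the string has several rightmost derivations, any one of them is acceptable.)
Start with S.
Step 1: the rightmost non-terminal is S; apply S → a S a:  a S a
Step 2: the rightmost non-terminal is S; apply S → a:  a a a

Final answer: S ⇒ a S a ⇒ a a a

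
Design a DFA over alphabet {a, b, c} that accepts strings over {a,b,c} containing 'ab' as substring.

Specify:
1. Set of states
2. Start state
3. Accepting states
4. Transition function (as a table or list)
One valid DFA (any DFA recognizing the same language is acceptable):
States: {q0, q1, q2}
Start: q0
Accepting: {q2}
Transitions (accepting states marked with *):
State | a | b | c | Accepting
-----------------------------
q0    | q1 | q0 | q0 |  
q1    | q1 | q2 | q0 |  
q2    | q2 | q2 | q2 | *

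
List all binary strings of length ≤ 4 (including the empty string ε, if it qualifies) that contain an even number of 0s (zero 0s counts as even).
Checking every binary string of length 0 to 4:
  Length 0: accepted: ε | rejected: (none)
  Length 1: accepted: 1 | rejected: 0
  Length 2: accepted: 00, 11 | rejected: 01, 10
  Length 3: accepted: 001, 010, 100, 111 | rejected: 000, 011, 101, 110
  Length 4: accepted: 0000, 0011, 0101, 0110, 1001, 1010, 1100, 1111 | rejected: 0001, 0010, 0100, 0111, 1000, 1011, 1101, 1110
Total: 16 string(s).

Final answer: ε, 1, 00, 11, 001, 010, 100, 111, 0000, 0011, 0101, 0110, 1001, 1010, 1100, 1111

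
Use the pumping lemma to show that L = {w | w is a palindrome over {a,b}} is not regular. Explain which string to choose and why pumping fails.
Language: L = {w | w is a palindrome over {a,b}} (strings that read the same forwards and backwards)
Step 1: Assume for contradiction that L is regular, with pumping length p.
Step 2: Choose s = a^p b a^p. Then s ∈ L (it reads the same forwards and backwards) and |s| ≥ p.
Step 3: Consider any decomposition s = xyz with |xy| ≤ p and |y| > 0. Since |xy| ≤ p and the first p symbols of s are all a's, y = a^k for some k with 1 ≤ k ≤ p.
Step 4: Pumping up (i = 2): xy²z = a^(p+k) b a^p. Its reverse is a^p b a^(p+k) ≠ a^(p+k) b a^p (the single b is no longer in the middle), so xy²z is not a palindrome and xy²z ∉ L.
This contradicts the pumping lemma, so L is not regular.

Final answer: Choose s = a^p b a^p. Since |xy| ≤ p, y = a^k with k ≥ 1. Then xy²z = a^(p+k) b a^p is not a palindrome, so ∉ L.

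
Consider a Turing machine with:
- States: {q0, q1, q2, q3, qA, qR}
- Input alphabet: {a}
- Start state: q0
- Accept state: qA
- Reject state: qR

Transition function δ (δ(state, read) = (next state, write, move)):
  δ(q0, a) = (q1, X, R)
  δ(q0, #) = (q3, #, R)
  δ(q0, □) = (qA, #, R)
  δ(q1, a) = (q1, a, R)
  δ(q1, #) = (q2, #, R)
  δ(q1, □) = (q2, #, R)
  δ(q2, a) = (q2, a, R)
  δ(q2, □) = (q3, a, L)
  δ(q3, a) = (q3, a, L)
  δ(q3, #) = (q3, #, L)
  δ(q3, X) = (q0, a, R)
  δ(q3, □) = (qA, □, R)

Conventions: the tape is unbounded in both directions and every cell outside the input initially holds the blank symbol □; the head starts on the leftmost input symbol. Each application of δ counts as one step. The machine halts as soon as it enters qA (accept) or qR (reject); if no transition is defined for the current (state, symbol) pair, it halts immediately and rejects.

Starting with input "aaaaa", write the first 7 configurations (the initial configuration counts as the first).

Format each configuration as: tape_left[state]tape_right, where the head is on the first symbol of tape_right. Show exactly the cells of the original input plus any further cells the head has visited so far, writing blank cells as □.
Step 0: [q0]aaaaa (head at position 0)
Step 1: δ(q0, a) = (q1, X, R)  ⊢  X[q1]aaaa (head at position 1)
Step 2: δ(q1, a) = (q1, a, R)  ⊢  Xa[q1]aaa (head at position 2)
Step 3: δ(q1, a) = (q1, a, R)  ⊢  Xaa[q1]aa (head at position 3)
Step 4: δ(q1, a) = (q1, a, R)  ⊢  Xaaa[q1]a (head at position 4)
Step 5: δ(q1, a) = (q1, a, R)  ⊢  Xaaaa[q1]□ (head at position 5)
Step 6: δ(q1, □) = (q2, #, R)  ⊢  Xaaaa#[q2]□ (head at position 6)

Final answer: [q0]aaaaa ⊢ X[q1]aaaa ⊢ Xa[q1]aaa ⊢ Xaa[q1]aa ⊢ Xaaa[q1]a ⊢ Xaaaa[q1]□ ⊢ Xaaaa#[q2]□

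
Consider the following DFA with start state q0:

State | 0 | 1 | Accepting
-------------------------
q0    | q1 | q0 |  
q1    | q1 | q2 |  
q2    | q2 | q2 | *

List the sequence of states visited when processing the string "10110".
q0 → q0 → q1 → q2 → q2 → q2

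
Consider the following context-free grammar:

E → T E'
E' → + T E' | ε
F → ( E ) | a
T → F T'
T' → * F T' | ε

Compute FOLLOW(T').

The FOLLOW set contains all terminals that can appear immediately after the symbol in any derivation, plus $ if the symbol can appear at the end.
Useful FIRST sets: FIRST(E') = {+, ε}, FIRST(T') = {*, ε} (both E' and T' are nullable).
FOLLOW(E): E is the start symbol → $; E appears in F → ( E ) followed by ')' → FOLLOW(E) = {), $}.
FOLLOW(E'): E' appears at the right end of E → T E' and of E' → + T E', so FOLLOW(E') ⊇ FOLLOW(E) (the second occurrence adds nothing new). FOLLOW(E') = {), $}.
FOLLOW(T): in E → T E' and E' → + T E', T is followed by E': add FIRST(E') minus ε = {+}; since E' is nullable, also add FOLLOW(E) and FOLLOW(E') = {), $}. FOLLOW(T) = {+, ), $}.
FOLLOW(T'): T' appears at the right end of T → F T' and of T' → * F T', so FOLLOW(T') = FOLLOW(T) = {+, ), $}.

Final answer: {$, ), +}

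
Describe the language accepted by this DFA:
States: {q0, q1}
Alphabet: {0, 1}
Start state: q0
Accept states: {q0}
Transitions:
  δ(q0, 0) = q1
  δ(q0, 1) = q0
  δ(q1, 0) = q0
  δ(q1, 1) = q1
Analyzing the DFA structure:
Start state: q0
Accept states: {q0}
Interpreting what each state remembers (checking against the transitions):
  q0: an even number of 0s has been read so far
  q1: an odd number of 0s has been read so far
  δ(q0, 0): in q0 (an even number of 0s has been read so far), after reading 0 we have: an odd number of 0s has been read so far → q1
  δ(q0, 1): in q0 (an even number of 0s has been read so far), after reading 1 we have: an even number of 0s has been read so far → q0
  δ(q1, 0): in q1 (an odd number of 0s has been read so far), after reading 0 we have: an even number of 0s has been read so far → q0
  δ(q1, 1): in q1 (an odd number of 0s has been read so far), after reading 1 we have: an odd number of 0s has been read so far → q1
A string is accepted iff it ends in {q0}, i.e. an even number of 0s has been read so far.
Language: All binary strings with an even number of 0s

Final answer: All binary strings with an even number of 0s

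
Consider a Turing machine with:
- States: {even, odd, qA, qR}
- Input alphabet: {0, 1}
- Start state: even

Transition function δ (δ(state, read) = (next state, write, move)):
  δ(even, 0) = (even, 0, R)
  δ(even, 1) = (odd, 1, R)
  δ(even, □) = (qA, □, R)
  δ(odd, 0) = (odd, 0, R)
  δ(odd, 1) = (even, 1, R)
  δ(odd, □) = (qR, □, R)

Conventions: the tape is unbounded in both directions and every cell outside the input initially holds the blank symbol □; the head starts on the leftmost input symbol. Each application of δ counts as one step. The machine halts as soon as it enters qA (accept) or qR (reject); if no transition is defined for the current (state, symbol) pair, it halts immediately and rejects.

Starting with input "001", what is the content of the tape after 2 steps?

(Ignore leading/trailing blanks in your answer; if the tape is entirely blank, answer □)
Step 0: [even]001 (head at position 0)
Step 1: δ(even, 0) = (even, 0, R)  ⊢  0[even]01 (head at position 1)
Step 2: δ(even, 0) = (even, 0, R)  ⊢  00[even]1 (head at position 2)
Tape after 2 steps (ignoring surrounding blanks): 001

Final answer: Tape: 001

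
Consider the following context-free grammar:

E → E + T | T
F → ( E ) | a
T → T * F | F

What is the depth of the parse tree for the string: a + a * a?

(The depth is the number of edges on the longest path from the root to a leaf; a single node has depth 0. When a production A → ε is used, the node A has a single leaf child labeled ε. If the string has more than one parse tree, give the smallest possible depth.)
The grammar is unambiguous; the parse tree of a + a * a is:
E → E + T at the root (depth 0).
  Left E (depth 1) → T (2) → F (3) → a (4).
  Right T (depth 1) → T * F; that T (2) → F (3) → a (4); F (2) → a (3).
The longest root-to-leaf paths have 4 edges.
Depth = 4.

Final answer: 4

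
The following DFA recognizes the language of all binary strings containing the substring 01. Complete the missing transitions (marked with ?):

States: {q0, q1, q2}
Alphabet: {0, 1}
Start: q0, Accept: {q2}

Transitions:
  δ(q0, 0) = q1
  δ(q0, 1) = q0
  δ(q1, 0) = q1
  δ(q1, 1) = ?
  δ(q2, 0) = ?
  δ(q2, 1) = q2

What each state remembers (consistent with the given transitions and accept states):
  q0: 01 not seen yet and the last symbol was not 0
  q1: 01 not seen yet and the last symbol was 0
  q2: the substring 01 has already been seen
Filling in the missing entries:
  δ(q1, 1): in q1 (01 not seen yet and the last symbol was 0), after reading 1 we have: the substring 01 has already been seen → q2
  δ(q2, 0): in q2 (the substring 01 has already been seen), after reading 0 we have: the substring 01 has already been seen → q2

Final answer: δ(q1, 1) = q2; δ(q2, 0) = q2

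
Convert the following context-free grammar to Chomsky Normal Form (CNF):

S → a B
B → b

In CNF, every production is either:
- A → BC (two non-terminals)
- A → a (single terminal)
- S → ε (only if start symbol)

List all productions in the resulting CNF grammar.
The grammar has no ε-productions or unit productions to eliminate.
S → a B has terminal a in a right-hand side of length ≥ 2: introduce T_a → a and use T_a in place of a.
B → b is already in CNF (single terminal) – keep it.
S → a B becomes S → T_a B.
Resulting CNF grammar (3 productions): T_a → a; B → b; S → T_a B

Final answer: T_a → a; B → b; S → T_a B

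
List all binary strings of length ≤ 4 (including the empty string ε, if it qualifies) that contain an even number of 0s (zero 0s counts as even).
Checking every binary string of length 0 to 4:
  Length 0: accepted: ε | rejected: (none)
  Length 1: accepted: 1 | rejected: 0
  Length 2: accepted: 00, 11 | rejected: 01, 10
  Length 3: accepted: 001, 010, 100, 111 | rejected: 000, 011, 101, 110
  Length 4: accepted: 0000, 0011, 0101, 0110, 1001, 1010, 1100, 1111 | rejected: 0001, 0010, 0100, 0111, 1000, 1011, 1101, 1110
Total: 16 string(s).

Final answer: ε, 1, 00, 11, 001, 010, 100, 111, 0000, 0011, 0101, 0110, 1001, 1010, 1100, 1111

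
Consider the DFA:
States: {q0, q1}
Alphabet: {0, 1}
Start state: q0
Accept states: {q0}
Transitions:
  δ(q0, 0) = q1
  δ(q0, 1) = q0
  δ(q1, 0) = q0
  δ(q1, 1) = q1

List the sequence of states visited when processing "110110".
Starting at q0
Read '1': q0 -> q0
Read '1': q0 -> q0
Read '0': q0 -> q1
Read '1': q1 -> q1
Read '1': q1 -> q1
Read '0': q1 -> q0

Final answer: q0 -> q0 -> q0 -> q1 -> q1 -> q1 -> q0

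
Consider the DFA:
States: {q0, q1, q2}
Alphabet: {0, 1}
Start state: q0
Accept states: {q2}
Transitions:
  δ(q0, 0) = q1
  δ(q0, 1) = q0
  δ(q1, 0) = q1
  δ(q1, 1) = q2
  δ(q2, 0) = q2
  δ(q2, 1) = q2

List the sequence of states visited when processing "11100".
Starting at q0
Read '1': q0 -> q0
Read '1': q0 -> q0
Read '1': q0 -> q0
Read '0': q0 -> q1
Read '0': q1 -> q1

Final answer: q0 -> q0 -> q0 -> q0 -> q1 -> q1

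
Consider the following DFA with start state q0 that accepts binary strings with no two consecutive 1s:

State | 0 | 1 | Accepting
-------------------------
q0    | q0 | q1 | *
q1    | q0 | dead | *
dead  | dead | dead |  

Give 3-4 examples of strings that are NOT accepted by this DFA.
Any strings that end in a non-accepting state work; for example:
"110": q0 → q1 → dead → dead; dead is not accepting → rejected
"0110": q0 → q0 → q1 → dead → dead; dead is not accepting → rejected
"1011": q0 → q1 → q0 → q1 → dead; dead is not accepting → rejected
"1100": q0 → q1 → dead → dead → dead; dead is not accepting → rejected

Final answer: "110", "0110", "1011", "1100"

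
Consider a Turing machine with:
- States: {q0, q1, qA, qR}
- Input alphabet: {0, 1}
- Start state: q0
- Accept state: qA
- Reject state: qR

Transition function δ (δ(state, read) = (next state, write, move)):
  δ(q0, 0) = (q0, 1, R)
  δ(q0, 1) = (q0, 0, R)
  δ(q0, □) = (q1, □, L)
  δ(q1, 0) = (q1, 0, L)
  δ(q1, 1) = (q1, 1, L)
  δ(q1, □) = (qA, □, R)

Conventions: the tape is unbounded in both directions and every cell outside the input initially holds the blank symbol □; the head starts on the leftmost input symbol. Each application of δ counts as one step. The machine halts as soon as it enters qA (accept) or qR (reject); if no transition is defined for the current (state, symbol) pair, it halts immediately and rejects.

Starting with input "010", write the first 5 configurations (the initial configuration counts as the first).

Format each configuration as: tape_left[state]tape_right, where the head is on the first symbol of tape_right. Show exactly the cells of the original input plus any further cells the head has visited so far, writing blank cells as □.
Step 0: [q0]010 (head at position 0)
Step 1: δ(q0, 0) = (q0, 1, R)  ⊢  1[q0]10 (head at position 1)
Step 2: δ(q0, 1) = (q0, 0, R)  ⊢  10[q0]0 (head at position 2)
Step 3: δ(q0, 0) = (q0, 1, R)  ⊢  101[q0]□ (head at position 3)
Step 4: δ(q0, □) = (q1, □, L)  ⊢  10[q1]1□ (head at position 2)

Final answer: [q0]010 ⊢ 1[q0]10 ⊢ 10[q0]0 ⊢ 101[q0]□ ⊢ 10[q1]1□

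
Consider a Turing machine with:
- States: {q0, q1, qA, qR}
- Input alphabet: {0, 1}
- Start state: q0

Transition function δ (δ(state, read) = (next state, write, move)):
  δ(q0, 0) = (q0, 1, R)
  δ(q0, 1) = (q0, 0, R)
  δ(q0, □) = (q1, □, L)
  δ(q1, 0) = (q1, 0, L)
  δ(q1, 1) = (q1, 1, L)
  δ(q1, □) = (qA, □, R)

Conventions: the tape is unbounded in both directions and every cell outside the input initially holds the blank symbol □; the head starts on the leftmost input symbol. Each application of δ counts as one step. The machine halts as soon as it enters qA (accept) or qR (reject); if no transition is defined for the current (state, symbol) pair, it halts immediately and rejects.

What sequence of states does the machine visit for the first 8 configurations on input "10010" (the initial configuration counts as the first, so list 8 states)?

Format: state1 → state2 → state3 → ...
Step 0: [q0]10010 (head at position 0)
Step 1: δ(q0, 1) = (q0, 0, R)  ⊢  0[q0]0010 (head at position 1)
Step 2: δ(q0, 0) = (q0, 1, R)  ⊢  01[q0]010 (head at position 2)
Step 3: δ(q0, 0) = (q0, 1, R)  ⊢  011[q0]10 (head at position 3)
Step 4: δ(q0, 1) = (q0, 0, R)  ⊢  0110[q0]0 (head at position 4)
Step 5: δ(q0, 0) = (q0, 1, R)  ⊢  01101[q0]□ (head at position 5)
Step 6: δ(q0, □) = (q1, □, L)  ⊢  0110[q1]1□ (head at position 4)
Step 7: δ(q1, 1) = (q1, 1, L)  ⊢  011[q1]01□ (head at position 3)
Reading off the states of these 8 configurations: q0 → q0 → q0 → q0 → q0 → q0 → q1 → q1

Final answer: q0 → q0 → q0 → q0 → q0 → q0 → q1 → q1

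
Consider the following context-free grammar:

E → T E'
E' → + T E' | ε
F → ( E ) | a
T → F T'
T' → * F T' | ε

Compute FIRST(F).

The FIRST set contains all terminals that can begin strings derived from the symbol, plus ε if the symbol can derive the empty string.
FIRST(F): F → ( E ) contributes '(' and F → a contributes 'a', so FIRST(F) = {(, a}. F is not nullable.

Final answer: {(, a}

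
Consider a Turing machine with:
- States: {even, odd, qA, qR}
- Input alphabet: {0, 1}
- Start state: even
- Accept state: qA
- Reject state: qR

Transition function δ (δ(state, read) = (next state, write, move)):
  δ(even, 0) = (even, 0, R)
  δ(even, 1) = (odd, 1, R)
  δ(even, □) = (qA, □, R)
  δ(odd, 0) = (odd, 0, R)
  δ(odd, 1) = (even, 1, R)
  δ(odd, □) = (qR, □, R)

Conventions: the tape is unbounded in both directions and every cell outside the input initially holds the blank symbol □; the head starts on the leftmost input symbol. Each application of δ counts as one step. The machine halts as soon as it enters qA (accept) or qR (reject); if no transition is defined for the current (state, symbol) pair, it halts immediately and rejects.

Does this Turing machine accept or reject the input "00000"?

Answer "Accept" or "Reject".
Step 0: [even]00000 (head at position 0)
Step 1: δ(even, 0) = (even, 0, R)  ⊢  0[even]0000 (head at position 1)
Step 2: δ(even, 0) = (even, 0, R)  ⊢  00[even]000 (head at position 2)
Step 3: δ(even, 0) = (even, 0, R)  ⊢  000[even]00 (head at position 3)
Step 4: δ(even, 0) = (even, 0, R)  ⊢  0000[even]0 (head at position 4)
Step 5: δ(even, 0) = (even, 0, R)  ⊢  00000[even]□ (head at position 5)
Step 6: δ(even, □) = (qA, □, R)  ⊢  00000□[qA]□ (head at position 6)
The machine is in qA, so it halts and accepts.

Final answer: Accept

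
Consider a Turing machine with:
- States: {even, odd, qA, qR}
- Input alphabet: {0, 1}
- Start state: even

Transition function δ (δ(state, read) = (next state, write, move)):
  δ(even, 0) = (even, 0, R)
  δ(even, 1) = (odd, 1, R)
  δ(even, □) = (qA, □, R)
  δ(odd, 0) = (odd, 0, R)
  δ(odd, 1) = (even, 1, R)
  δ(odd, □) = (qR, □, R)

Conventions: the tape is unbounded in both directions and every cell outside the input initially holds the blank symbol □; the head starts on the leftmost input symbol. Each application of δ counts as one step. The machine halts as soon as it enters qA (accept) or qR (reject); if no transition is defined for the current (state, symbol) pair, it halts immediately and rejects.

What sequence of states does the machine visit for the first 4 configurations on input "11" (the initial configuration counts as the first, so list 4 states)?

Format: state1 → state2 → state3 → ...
Step 0: [even]11 (head at position 0)
Step 1: δ(even, 1) = (odd, 1, R)  ⊢  1[odd]1 (head at position 1)
Step 2: δ(odd, 1) = (even, 1, R)  ⊢  11[even]□ (head at position 2)
Step 3: δ(even, □) = (qA, □, R)  ⊢  11□[qA]□ (head at position 3)
Reading off the states of these 4 configurations: even → odd → even → qA

Final answer: even → odd → even → qA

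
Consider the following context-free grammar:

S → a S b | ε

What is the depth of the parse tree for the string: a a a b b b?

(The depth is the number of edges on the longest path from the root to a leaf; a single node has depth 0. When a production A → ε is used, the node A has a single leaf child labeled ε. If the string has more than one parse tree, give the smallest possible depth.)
The only parse tree applies S → a S b 3 times (once per matching a…b pair) and then S → ε.
The S nodes sit at depths 0, 1, …, 3; the innermost S (depth 3) has the single child ε at depth 4.
The terminal leaves a, b are at depths 1..3, so the longest root-to-leaf path is S → S → … → S → ε with 4 edges.
Depth = 4.

Final answer: 4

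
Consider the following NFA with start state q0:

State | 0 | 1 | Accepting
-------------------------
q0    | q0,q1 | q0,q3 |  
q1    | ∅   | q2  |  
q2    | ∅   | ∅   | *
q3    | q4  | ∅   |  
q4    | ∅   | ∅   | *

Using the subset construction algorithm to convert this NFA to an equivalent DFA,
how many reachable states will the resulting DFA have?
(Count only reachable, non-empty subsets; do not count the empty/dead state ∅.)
Start subset: {q0}
{q0}: on 0 → {q0, q1}, on 1 → {q0, q3}
{q0, q1}: on 0 → {q0, q1}, on 1 → {q0, q2, q3}
{q0, q3}: on 0 → {q0, q1, q4}, on 1 → {q0, q3}
{q0, q2, q3}: on 0 → {q0, q1, q4}, on 1 → {q0, q3}
{q0, q1, q4}: on 0 → {q0, q1}, on 1 → {q0, q2, q3}
Reachable non-empty subsets: {q0}, {q0, q1}, {q0, q3}, {q0, q2, q3}, {q0, q1, q4} — 5 in total.

Final answer: 5 states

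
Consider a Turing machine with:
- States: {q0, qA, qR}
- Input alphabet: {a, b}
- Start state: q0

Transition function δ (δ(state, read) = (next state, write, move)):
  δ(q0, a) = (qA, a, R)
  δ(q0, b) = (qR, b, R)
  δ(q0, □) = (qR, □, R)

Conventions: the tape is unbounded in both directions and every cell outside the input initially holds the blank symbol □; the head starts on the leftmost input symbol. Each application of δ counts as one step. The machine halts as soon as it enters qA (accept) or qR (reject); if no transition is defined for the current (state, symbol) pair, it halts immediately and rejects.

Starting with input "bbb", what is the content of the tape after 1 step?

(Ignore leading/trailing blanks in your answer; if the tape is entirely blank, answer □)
Step 0: [q0]bbb (head at position 0)
Step 1: δ(q0, b) = (qR, b, R)  ⊢  b[qR]bb (head at position 1)
Tape after 1 step (ignoring surrounding blanks): bbb

Final answer: Tape: bbb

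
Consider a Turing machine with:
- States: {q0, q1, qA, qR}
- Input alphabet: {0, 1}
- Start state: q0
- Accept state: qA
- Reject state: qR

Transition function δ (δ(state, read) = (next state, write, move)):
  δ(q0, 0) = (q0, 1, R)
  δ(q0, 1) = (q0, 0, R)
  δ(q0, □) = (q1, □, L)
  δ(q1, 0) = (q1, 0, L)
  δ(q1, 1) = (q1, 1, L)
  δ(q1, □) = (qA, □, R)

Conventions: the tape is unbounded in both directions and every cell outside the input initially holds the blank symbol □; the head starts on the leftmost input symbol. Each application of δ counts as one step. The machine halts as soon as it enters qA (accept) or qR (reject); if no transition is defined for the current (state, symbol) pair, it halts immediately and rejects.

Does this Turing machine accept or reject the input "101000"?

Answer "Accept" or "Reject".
Step 0: [q0]101000 (head at position 0)
Step 1: δ(q0, 1) = (q0, 0, R)  ⊢  0[q0]01000 (head at position 1)
Step 2: δ(q0, 0) = (q0, 1, R)  ⊢  01[q0]1000 (head at position 2)
Step 3: δ(q0, 1) = (q0, 0, R)  ⊢  010[q0]000 (head at position 3)
Step 4: δ(q0, 0) = (q0, 1, R)  ⊢  0101[q0]00 (head at position 4)
Step 5: δ(q0, 0) = (q0, 1, R)  ⊢  01011[q0]0 (head at position 5)
Step 6: δ(q0, 0) = (q0, 1, R)  ⊢  010111[q0]□ (head at position 6)
Step 7: δ(q0, □) = (q1, □, L)  ⊢  01011[q1]1□ (head at position 5)
Step 8: δ(q1, 1) = (q1, 1, L)  ⊢  0101[q1]11□ (head at position 4)
Step 9: δ(q1, 1) = (q1, 1, L)  ⊢  010[q1]111□ (head at position 3)
Step 10: δ(q1, 1) = (q1, 1, L)  ⊢  01[q1]0111□ (head at position 2)
Step 11: δ(q1, 0) = (q1, 0, L)  ⊢  0[q1]10111□ (head at position 1)
Step 12: δ(q1, 1) = (q1, 1, L)  ⊢  [q1]010111□ (head at position 0)
Step 13: δ(q1, 0) = (q1, 0, L)  ⊢  [q1]□010111□ (head at position -1)
Step 14: δ(q1, □) = (qA, □, R)  ⊢  □[qA]010111□ (head at position 0)
The machine is in qA, so it halts and accepts.

Final answer: Accept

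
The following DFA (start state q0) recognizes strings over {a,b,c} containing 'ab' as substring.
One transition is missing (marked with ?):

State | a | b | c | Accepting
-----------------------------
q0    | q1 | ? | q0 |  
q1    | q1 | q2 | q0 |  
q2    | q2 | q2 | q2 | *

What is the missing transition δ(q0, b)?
q0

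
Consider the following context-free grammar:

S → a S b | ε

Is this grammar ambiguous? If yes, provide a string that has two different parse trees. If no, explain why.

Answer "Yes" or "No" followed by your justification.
At every step exactly one production applies: if the remaining string to generate is non-empty it starts with a and ends with b, forcing S → a S b; if it is empty, S → ε is forced. Hence each string a^n b^n has exactly one derivation (S → a S b applied n times, then S → ε) and one parse tree.

Final answer: No - the grammar is unambiguous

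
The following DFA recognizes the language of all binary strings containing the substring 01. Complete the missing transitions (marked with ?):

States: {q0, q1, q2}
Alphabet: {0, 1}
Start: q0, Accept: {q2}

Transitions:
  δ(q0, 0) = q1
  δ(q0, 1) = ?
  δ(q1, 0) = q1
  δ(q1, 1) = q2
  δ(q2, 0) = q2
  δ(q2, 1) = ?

What each state remembers (consistent with the given transitions and accept states):
  q0: 01 not seen yet and the last symbol was not 0
  q1: 01 not seen yet and the last symbol was 0
  q2: the substring 01 has already been seen
Filling in the missing entries:
  δ(q0, 1): in q0 (01 not seen yet and the last symbol was not 0), after reading 1 we have: 01 not seen yet and the last symbol was not 0 → q0
  δ(q2, 1): in q2 (the substring 01 has already been seen), after reading 1 we have: the substring 01 has already been seen → q2

Final answer: δ(q0, 1) = q0; δ(q2, 1) = q2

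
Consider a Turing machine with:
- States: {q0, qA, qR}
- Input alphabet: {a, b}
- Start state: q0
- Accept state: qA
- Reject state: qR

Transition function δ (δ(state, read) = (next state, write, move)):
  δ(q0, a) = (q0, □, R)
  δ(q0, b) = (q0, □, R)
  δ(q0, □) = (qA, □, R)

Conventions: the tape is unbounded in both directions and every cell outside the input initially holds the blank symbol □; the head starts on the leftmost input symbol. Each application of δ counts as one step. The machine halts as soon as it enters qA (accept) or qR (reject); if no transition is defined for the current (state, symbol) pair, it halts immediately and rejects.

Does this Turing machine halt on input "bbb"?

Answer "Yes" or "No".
Step 0: [q0]bbb (head at position 0)
Step 1: δ(q0, b) = (q0, □, R)  ⊢  □[q0]bb (head at position 1)
Step 2: δ(q0, b) = (q0, □, R)  ⊢  □□[q0]b (head at position 2)
Step 3: δ(q0, b) = (q0, □, R)  ⊢  □□□[q0]□ (head at position 3)
Step 4: δ(q0, □) = (qA, □, R)  ⊢  □□□□[qA]□ (head at position 4)
The machine is in qA, so it halts and accepts.
It halts after 4 steps.

Final answer: Yes - halts after 4 steps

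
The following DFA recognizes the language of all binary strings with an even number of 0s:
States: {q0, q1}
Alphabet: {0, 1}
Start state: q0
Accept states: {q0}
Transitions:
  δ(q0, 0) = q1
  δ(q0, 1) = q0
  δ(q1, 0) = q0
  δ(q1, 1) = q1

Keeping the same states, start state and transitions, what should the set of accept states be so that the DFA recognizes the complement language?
The DFA is complete (every state has a transition on every symbol), so the complement
is recognized by the same DFA with accepting and non-accepting states swapped.
Original accept states: {q0}
Complement accept states = All states - Original accept states
= {q0, q1} - {q0}
= {q1}
Complement language: strings with an ODD number of 0s

Final answer: {q1}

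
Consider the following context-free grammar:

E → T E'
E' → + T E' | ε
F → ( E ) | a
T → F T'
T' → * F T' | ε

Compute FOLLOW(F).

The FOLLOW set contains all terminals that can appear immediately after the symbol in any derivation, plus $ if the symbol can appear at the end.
Useful FIRST sets: FIRST(E') = {+, ε}, FIRST(T') = {*, ε} (both E' and T' are nullable).
FOLLOW(E): E is the start symbol → $; E appears in F → ( E ) followed by ')' → FOLLOW(E) = {), $}.
FOLLOW(E'): E' appears at the right end of E → T E' and of E' → + T E', so FOLLOW(E') ⊇ FOLLOW(E) (the second occurrence adds nothing new). FOLLOW(E') = {), $}.
FOLLOW(T): in E → T E' and E' → + T E', T is followed by E': add FIRST(E') minus ε = {+}; since E' is nullable, also add FOLLOW(E) and FOLLOW(E') = {), $}. FOLLOW(T) = {+, ), $}.
FOLLOW(T'): T' appears at the right end of T → F T' and of T' → * F T', so FOLLOW(T') = FOLLOW(T) = {+, ), $}.
FOLLOW(F): in T → F T' and T' → * F T', F is followed by T': add FIRST(T') minus ε = {*}; since T' is nullable, also add FOLLOW(T) and FOLLOW(T') = {+, ), $}. FOLLOW(F) = {*, +, ), $}.

Final answer: {$, ), *, +}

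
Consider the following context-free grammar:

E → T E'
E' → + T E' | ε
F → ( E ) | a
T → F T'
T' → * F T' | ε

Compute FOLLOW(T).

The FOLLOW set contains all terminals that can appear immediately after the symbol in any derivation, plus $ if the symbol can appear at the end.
Useful FIRST sets: FIRST(E') = {+, ε}, FIRST(T') = {*, ε} (both E' and T' are nullable).
FOLLOW(E): E is the start symbol → $; E appears in F → ( E ) followed by ')' → FOLLOW(E) = {), $}.
FOLLOW(E'): E' appears at the right end of E → T E' and of E' → + T E', so FOLLOW(E') ⊇ FOLLOW(E) (the second occurrence adds nothing new). FOLLOW(E') = {), $}.
FOLLOW(T): in E → T E' and E' → + T E', T is followed by E': add FIRST(E') minus ε = {+}; since E' is nullable, also add FOLLOW(E) and FOLLOW(E') = {), $}. FOLLOW(T) = {+, ), $}.

Final answer: {$, ), +}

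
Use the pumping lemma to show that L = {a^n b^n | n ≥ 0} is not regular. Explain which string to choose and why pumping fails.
Language: L = {a^n b^n | n ≥ 0} (equal numbers of a's followed by b's)
Step 1: Assume for contradiction that L is regular, with pumping length p.
Step 2: Choose s = a^p b^p. Then s ∈ L (it has p a's followed by p b's) and |s| ≥ p.
Step 3: Consider any decomposition s = xyz with |xy| ≤ p and |y| > 0. Since |xy| ≤ p and the first p symbols of s are all a's, y = a^k for some k with 1 ≤ k ≤ p.
Step 4: Pumping up (i = 2): xy²z = a^(p+k) b^p, which has more a's than b's, so xy²z ∉ L.
This contradicts the pumping lemma, so L is not regular.

Final answer: Choose s = a^p b^p. Since |xy| ≤ p, y = a^k with k ≥ 1. Then xy²z = a^(p+k) b^p ∉ L.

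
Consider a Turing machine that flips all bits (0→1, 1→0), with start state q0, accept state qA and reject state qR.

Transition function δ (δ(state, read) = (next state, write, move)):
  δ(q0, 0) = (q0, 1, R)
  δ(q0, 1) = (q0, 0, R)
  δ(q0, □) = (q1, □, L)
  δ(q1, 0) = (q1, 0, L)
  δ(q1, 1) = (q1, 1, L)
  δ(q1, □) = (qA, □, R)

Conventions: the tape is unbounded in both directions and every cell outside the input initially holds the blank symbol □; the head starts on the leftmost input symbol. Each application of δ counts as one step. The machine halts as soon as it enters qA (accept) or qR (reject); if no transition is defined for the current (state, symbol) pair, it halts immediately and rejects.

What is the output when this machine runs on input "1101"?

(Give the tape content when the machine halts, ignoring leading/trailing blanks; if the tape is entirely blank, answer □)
Step 0: [q0]1101 (head at position 0)
Step 1: δ(q0, 1) = (q0, 0, R)  ⊢  0[q0]101 (head at position 1)
Step 2: δ(q0, 1) = (q0, 0, R)  ⊢  00[q0]01 (head at position 2)
Step 3: δ(q0, 0) = (q0, 1, R)  ⊢  001[q0]1 (head at position 3)
Step 4: δ(q0, 1) = (q0, 0, R)  ⊢  0010[q0]□ (head at position 4)
Step 5: δ(q0, □) = (q1, □, L)  ⊢  001[q1]0□ (head at position 3)
Step 6: δ(q1, 0) = (q1, 0, L)  ⊢  00[q1]10□ (head at position 2)
Step 7: δ(q1, 1) = (q1, 1, L)  ⊢  0[q1]010□ (head at position 1)
Step 8: δ(q1, 0) = (q1, 0, L)  ⊢  [q1]0010□ (head at position 0)
Step 9: δ(q1, 0) = (q1, 0, L)  ⊢  [q1]□0010□ (head at position -1)
Step 10: δ(q1, □) = (qA, □, R)  ⊢  □[qA]0010□ (head at position 0)
The machine is in qA, so it halts and accepts.
Tape content when halted (ignoring surrounding blanks): 0010

Final answer: Output: 0010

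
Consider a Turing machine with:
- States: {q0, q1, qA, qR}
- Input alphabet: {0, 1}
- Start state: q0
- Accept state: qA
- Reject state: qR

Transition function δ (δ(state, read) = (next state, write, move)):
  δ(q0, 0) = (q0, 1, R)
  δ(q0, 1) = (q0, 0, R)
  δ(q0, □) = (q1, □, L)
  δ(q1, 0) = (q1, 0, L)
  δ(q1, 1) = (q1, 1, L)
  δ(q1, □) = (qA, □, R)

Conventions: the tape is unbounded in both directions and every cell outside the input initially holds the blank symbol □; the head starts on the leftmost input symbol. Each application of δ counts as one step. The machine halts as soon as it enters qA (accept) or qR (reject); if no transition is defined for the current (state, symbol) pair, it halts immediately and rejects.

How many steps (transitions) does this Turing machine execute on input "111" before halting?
Step 0: [q0]111 (head at position 0)
Step 1: δ(q0, 1) = (q0, 0, R)  ⊢  0[q0]11 (head at position 1)
Step 2: δ(q0, 1) = (q0, 0, R)  ⊢  00[q0]1 (head at position 2)
Step 3: δ(q0, 1) = (q0, 0, R)  ⊢  000[q0]□ (head at position 3)
Step 4: δ(q0, □) = (q1, □, L)  ⊢  00[q1]0□ (head at position 2)
Step 5: δ(q1, 0) = (q1, 0, L)  ⊢  0[q1]00□ (head at position 1)
Step 6: δ(q1, 0) = (q1, 0, L)  ⊢  [q1]000□ (head at position 0)
Step 7: δ(q1, 0) = (q1, 0, L)  ⊢  [q1]□000□ (head at position -1)
Step 8: δ(q1, □) = (qA, □, R)  ⊢  □[qA]000□ (head at position 0)
The machine is in qA, so it halts and accepts.
Number of transitions executed: 8.

Final answer: 8 steps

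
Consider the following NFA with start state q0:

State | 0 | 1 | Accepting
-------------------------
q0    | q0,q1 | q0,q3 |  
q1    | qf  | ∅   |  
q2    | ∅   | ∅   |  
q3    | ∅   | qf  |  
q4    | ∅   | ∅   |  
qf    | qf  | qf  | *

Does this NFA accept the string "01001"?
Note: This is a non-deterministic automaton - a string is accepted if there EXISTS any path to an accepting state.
Track the set of states the NFA could be in: start {q0}
Read '0': {q0} → {q0, q1}
Read '1': {q0, q1} → {q0, q3}
Read '0': {q0, q3} → {q0, q1}
Read '0': {q0, q1} → {q0, q1, qf}
Read '1': {q0, q1, qf} → {q0, q3, qf}
Final set {q0, q3, qf} contains accepting state(s) {qf} → accepted.

Final answer: Yes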